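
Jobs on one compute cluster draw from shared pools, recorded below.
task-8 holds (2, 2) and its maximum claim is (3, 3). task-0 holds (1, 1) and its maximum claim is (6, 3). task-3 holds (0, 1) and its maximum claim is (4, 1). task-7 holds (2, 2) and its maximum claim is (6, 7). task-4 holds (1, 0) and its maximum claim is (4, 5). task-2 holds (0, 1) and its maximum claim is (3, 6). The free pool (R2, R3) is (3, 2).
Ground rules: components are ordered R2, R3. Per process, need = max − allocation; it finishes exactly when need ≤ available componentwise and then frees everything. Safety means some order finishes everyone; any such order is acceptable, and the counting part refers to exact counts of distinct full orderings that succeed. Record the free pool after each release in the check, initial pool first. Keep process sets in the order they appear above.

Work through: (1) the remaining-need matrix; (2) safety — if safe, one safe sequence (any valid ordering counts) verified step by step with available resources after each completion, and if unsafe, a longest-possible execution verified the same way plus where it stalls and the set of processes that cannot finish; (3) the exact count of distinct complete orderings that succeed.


(1) Need matrix, components ordered R2, R3:
  task-8: (1, 1)
  task-0: (5, 2)
  task-3: (4, 0)
  task-7: (4, 5)
  task-4: (3, 5)
  task-2: (3, 5)
(2) SAFE — a valid safe sequence is task-8, task-0, task-2, task-7, task-3, task-4.
Key observation: at task-0 the run first touches a limit — (5, 2) against (5, 4), exact on a resource it actually requests.
Check, step by step:
  pool = (3, 2)
  task-8 needs (1, 1) <= (3, 2) -> finishes; pool += (2, 2) = (5, 4)
  task-0 needs (5, 2) <= (5, 4) -> finishes; pool += (1, 1) = (6, 5)
  task-2 needs (3, 5) <= (6, 5) -> finishes; pool += (0, 1) = (6, 6)
  task-7 needs (4, 5) <= (6, 6) -> finishes; pool += (2, 2) = (8, 8)
  task-3 needs (4, 0) <= (8, 8) -> finishes; pool += (0, 1) = (8, 9)
  task-4 needs (3, 5) <= (8, 9) -> finishes; pool += (1, 0) = (9, 9)
(3) Exactly 48 of the possible complete orderings are safe sequences.


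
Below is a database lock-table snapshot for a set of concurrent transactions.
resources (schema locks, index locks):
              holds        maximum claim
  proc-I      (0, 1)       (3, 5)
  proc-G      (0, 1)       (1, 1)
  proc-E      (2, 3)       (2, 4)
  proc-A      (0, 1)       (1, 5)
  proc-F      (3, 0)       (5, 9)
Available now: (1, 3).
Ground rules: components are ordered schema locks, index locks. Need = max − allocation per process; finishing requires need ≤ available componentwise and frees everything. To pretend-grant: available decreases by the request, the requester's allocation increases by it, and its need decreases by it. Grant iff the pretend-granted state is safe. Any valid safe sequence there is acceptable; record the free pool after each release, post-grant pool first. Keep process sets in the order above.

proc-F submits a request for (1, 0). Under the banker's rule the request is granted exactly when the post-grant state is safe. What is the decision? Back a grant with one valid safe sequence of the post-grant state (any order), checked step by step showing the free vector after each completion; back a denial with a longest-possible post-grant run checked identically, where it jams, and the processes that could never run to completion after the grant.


DENY — the pretend-granted state is unsafe.
Key observation: after proc-E, proc-G, proc-A the pool peaks at (2, 8), and each blocked process is short somewhere: proc-I on schema locks; proc-F on index locks.
After a pretend grant, a maximal execution: proc-E, proc-G, proc-A — then nothing else fits. Verifying each step:
  pool = (0, 3)
  proc-E: need (0, 1) fits (0, 3); releases (2, 3), pool now (2, 6)
  proc-G: need (1, 0) fits (2, 6); releases (0, 1), pool now (2, 7)
  proc-A: need (1, 4) fits (2, 7); releases (0, 1), pool now (2, 8)
  proc-I still needs (3, 4) but only (2, 8) is free — short on schema locks
  proc-F still needs (1, 9) but only (2, 8) is free — short on index locks
Processes that could never finish after the grant: proc-I and proc-F.


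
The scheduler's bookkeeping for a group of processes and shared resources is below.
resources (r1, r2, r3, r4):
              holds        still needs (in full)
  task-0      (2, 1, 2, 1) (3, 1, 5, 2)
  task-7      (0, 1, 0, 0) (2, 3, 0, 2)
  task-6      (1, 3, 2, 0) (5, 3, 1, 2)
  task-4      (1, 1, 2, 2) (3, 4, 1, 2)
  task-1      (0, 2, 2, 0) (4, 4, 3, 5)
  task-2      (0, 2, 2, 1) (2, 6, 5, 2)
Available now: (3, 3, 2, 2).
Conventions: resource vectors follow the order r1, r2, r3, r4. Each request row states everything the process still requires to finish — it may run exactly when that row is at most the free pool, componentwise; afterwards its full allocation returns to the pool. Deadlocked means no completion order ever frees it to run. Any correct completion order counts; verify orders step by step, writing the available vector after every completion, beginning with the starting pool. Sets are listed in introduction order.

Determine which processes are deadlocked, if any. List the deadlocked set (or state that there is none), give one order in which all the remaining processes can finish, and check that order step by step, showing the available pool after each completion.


Deadlocked: task-0, task-6, task-1 and task-2.
Key observation: after task-7, task-4 the pool peaks at (4, 5, 4, 4), and each blocked process is short somewhere: task-0 on r3; task-6 on r1; task-1 on r4; task-2 on r2, r3.
One completion order for the rest: task-7, task-4. Walking it through:
  pool = (3, 3, 2, 2)
  run task-7 (needs (2, 3, 0, 2), free (3, 3, 2, 2)); after release of (0, 1, 0, 0) the pool is (3, 4, 2, 2)
  run task-4 (needs (3, 4, 1, 2), free (3, 4, 2, 2)); after release of (1, 1, 2, 2) the pool is (4, 5, 4, 4)
The blocked processes can never fit:
  blocked: task-0 wants (3, 1, 5, 2), pool (4, 5, 4, 4) — not enough r3
  blocked: task-6 wants (5, 3, 1, 2), pool (4, 5, 4, 4) — not enough r1
  blocked: task-1 wants (4, 4, 3, 5), pool (4, 5, 4, 4) — not enough r4
  blocked: task-2 wants (2, 6, 5, 2), pool (4, 5, 4, 4) — not enough r2 and r3


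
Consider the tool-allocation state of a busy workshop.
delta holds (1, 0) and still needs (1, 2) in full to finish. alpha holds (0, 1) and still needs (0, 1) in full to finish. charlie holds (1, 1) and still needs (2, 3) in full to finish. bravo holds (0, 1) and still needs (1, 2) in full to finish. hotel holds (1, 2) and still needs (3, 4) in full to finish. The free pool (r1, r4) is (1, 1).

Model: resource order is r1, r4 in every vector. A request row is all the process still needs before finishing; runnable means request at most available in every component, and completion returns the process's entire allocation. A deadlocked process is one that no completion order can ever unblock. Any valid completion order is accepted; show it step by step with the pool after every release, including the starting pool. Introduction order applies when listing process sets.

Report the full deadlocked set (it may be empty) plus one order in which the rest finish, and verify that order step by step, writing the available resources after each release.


The deadlocked set is empty.
Key observation: no deadlock: alpha fits now, and the freed resources carry the rest through.
One completion order for the rest: alpha, delta, bravo, charlie, hotel. Check, step by step:
  pool = (1, 1)
  run alpha (needs (0, 1), free (1, 1)); after release of (0, 1) the pool is (1, 2)
  run delta (needs (1, 2), free (1, 2)); after release of (1, 0) the pool is (2, 2)
  run bravo (needs (1, 2), free (2, 2)); after release of (0, 1) the pool is (2, 3)
  run charlie (needs (2, 3), free (2, 3)); after release of (1, 1) the pool is (3, 4)
  run hotel (needs (3, 4), free (3, 4)); after release of (1, 2) the pool is (4, 6)


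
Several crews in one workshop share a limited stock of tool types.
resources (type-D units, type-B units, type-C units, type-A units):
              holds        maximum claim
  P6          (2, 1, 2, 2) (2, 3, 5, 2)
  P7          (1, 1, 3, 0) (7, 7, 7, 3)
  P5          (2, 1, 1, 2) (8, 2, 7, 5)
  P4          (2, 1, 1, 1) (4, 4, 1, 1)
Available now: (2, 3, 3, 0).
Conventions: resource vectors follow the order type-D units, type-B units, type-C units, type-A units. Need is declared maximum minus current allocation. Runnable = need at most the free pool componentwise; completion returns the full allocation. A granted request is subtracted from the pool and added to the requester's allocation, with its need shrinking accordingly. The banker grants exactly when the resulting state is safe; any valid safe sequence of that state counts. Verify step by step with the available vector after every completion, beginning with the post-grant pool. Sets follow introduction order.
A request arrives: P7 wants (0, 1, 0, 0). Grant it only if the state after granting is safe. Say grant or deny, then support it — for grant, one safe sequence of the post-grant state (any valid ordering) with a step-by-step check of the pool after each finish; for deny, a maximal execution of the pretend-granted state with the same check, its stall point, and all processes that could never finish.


GRANT — the state after the grant stays safe, e.g. via P6, P4, P5, P7.
Key observation: the transfer keeps a workable pool ((2, 2, 3, 0)); P6 starts the safe sequence.
Check on the post-grant state, step by step:
  pool = (2, 2, 3, 0)
  run P6 (needs (0, 2, 3, 0), free (2, 2, 3, 0)); after release of (2, 1, 2, 2) the pool is (4, 3, 5, 2)
  run P4 (needs (2, 3, 0, 0), free (4, 3, 5, 2)); after release of (2, 1, 1, 1) the pool is (6, 4, 6, 3)
  run P5 (needs (6, 1, 6, 3), free (6, 4, 6, 3)); after release of (2, 1, 1, 2) the pool is (8, 5, 7, 5)
  run P7 (needs (6, 5, 4, 3), free (8, 5, 7, 5)); after release of (1, 2, 3, 0) the pool is (9, 7, 10, 5)


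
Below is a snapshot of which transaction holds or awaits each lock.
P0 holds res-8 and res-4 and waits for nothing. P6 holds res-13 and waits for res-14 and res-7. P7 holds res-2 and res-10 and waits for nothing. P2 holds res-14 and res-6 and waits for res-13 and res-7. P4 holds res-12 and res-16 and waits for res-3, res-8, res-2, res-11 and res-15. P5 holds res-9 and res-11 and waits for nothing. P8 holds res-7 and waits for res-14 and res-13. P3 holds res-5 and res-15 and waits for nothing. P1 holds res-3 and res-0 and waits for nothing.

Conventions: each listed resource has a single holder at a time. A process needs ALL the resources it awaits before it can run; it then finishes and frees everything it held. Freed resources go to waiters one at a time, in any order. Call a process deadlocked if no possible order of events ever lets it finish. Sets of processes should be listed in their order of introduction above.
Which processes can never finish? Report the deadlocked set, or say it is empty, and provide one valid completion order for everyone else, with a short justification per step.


Deadlocked set: P6, P2 and P8.
Key observation: the waits loop around P6 -> P2 -> P6 with no way out; P8 is caught in further circular waits.
A valid finishing order for the others: P0, P5, P1, P3, P7, P4.
Step-by-step check:
  P0 waits on nothing -> runs at once and releases res-8 and res-4
  P5 waits on nothing -> runs at once and releases res-9 and res-11
  P1 waits on nothing -> runs at once and releases res-3 and res-0
  P3 waits on nothing -> runs at once and releases res-5 and res-15
  P7 waits on nothing -> runs at once and releases res-2 and res-10
  P4: everything it awaited (res-3, res-8, res-2, res-11 and res-15) is free; runs, freeing res-12 and res-16


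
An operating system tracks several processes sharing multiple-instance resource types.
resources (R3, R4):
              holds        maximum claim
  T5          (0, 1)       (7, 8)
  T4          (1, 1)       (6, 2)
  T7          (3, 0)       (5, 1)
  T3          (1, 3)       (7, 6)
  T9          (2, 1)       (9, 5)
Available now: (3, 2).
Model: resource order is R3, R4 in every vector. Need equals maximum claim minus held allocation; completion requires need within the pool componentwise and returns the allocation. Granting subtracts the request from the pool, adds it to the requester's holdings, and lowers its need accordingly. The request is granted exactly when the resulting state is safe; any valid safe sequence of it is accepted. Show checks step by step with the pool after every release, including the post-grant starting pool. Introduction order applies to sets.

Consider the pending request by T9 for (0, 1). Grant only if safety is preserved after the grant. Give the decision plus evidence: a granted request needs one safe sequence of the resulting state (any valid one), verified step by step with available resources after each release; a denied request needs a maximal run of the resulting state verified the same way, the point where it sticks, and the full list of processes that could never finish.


DENY — the pretend-granted state is unsafe.
Key observation: once T7, T4 finish, the pool peaks at (7, 2) — and every remaining process still needs more R4 than that.
Pretend the grant happened; the run T7, T4 goes as far as possible. Check, step by step:
  pool = (3, 1)
  T7 needs (2, 1) <= (3, 1) -> finishes; pool += (3, 0) = (6, 1)
  T4 needs (5, 1) <= (6, 1) -> finishes; pool += (1, 1) = (7, 2)
  blocked: T5 wants (7, 7), pool (7, 2) — not enough R4
  blocked: T3 wants (6, 3), pool (7, 2) — not enough R4
  blocked: T9 wants (7, 3), pool (7, 2) — not enough R4
Processes that could never finish after the grant: T5, T3 and T9.


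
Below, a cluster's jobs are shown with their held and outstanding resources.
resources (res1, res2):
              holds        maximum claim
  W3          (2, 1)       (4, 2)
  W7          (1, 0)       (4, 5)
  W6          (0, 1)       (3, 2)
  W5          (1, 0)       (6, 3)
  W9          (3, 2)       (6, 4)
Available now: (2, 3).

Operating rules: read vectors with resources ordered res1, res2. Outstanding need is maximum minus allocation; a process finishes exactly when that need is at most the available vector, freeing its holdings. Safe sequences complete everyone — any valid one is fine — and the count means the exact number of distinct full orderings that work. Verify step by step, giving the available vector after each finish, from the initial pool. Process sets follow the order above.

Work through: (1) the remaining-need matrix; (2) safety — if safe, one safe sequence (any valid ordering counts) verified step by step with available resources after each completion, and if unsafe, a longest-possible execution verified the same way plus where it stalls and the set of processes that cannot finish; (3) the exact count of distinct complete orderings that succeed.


(1) Remaining need (order res1, res2):
  W3: (2, 1)
  W7: (3, 5)
  W6: (3, 1)
  W5: (5, 3)
  W9: (3, 2)
(2) The state is SAFE; one workable sequence: W3, W9, W6, W7, W5.
Key observation: W3 is the earliest step where a requested resource binds exactly: need (2, 1), pool (2, 3) at its turn.
Walking it through:
  pool = (2, 3)
  W3 needs (2, 1) <= (2, 3) -> finishes; pool += (2, 1) = (4, 4)
  W9 needs (3, 2) <= (4, 4) -> finishes; pool += (3, 2) = (7, 6)
  W6 needs (3, 1) <= (7, 6) -> finishes; pool += (0, 1) = (7, 7)
  W7 needs (3, 5) <= (7, 7) -> finishes; pool += (1, 0) = (8, 7)
  W5 needs (5, 3) <= (8, 7) -> finishes; pool += (1, 0) = (9, 7)
(3) Exactly 10 of the possible complete orderings are safe sequences.


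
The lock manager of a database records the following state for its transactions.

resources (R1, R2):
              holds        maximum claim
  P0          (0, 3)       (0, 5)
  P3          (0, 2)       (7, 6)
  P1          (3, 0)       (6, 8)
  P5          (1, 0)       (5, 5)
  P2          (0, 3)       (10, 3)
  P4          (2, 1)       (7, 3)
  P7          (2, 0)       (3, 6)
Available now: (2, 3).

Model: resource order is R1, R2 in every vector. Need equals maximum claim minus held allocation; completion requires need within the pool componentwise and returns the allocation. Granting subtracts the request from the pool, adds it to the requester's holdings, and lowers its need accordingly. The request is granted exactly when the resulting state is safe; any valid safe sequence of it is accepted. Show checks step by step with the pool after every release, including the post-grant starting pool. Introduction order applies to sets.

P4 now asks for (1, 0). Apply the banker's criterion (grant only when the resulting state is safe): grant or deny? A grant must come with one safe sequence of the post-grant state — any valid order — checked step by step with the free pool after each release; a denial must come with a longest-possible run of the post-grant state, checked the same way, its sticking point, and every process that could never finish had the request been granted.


DENY — the pretend-granted state is unsafe.
Key observation: after P0, P7 the pool peaks at (3, 6), and each blocked process is short somewhere: P3 on R1; P1 on R2; P5 on R1; P2 on R1; P4 on R1.
Pretend the grant happened; the run P0, P7 goes as far as possible. Check, step by step:
  pool = (1, 3)
  run P0 (needs (0, 2), free (1, 3)); after release of (0, 3) the pool is (1, 6)
  run P7 (needs (1, 6), free (1, 6)); after release of (2, 0) the pool is (3, 6)
  P3 still needs (7, 4) but only (3, 6) is free — short on R1
  P1 still needs (3, 8) but only (3, 6) is free — short on R2
  P5 still needs (4, 5) but only (3, 6) is free — short on R1
  P2 still needs (10, 0) but only (3, 6) is free — short on R1
  P4 still needs (4, 2) but only (3, 6) is free — short on R1
Processes that could never finish after the grant: P3, P1, P5, P2 and P4.


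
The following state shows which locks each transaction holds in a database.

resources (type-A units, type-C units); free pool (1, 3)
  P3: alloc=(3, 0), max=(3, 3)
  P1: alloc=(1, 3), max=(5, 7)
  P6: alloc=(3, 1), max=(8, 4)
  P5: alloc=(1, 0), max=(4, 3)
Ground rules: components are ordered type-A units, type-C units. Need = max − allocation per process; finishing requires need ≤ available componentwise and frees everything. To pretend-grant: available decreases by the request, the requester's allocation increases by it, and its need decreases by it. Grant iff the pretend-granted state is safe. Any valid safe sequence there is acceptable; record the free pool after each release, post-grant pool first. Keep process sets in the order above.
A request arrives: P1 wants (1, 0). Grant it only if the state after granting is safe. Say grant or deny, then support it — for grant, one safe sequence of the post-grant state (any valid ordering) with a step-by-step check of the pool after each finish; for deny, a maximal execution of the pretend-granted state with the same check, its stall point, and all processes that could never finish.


DENY: after the grant no complete ordering would exist.
Key observation: after P3, P5 the pool peaks at (4, 3), and each blocked process is short somewhere: P1 on type-C units; P6 on type-A units.
After a pretend grant, a maximal execution: P3, P5 — then nothing else fits. Check, step by step:
  pool = (0, 3)
  P3 needs (0, 3) <= (0, 3) -> finishes; pool += (3, 0) = (3, 3)
  P5 needs (3, 3) <= (3, 3) -> finishes; pool += (1, 0) = (4, 3)
  P1 cannot run: need (3, 4) vs free (4, 3) (insufficient type-C units)
  P6 cannot run: need (5, 3) vs free (4, 3) (insufficient type-A units)
Processes that could never finish after the grant: P1 and P6.


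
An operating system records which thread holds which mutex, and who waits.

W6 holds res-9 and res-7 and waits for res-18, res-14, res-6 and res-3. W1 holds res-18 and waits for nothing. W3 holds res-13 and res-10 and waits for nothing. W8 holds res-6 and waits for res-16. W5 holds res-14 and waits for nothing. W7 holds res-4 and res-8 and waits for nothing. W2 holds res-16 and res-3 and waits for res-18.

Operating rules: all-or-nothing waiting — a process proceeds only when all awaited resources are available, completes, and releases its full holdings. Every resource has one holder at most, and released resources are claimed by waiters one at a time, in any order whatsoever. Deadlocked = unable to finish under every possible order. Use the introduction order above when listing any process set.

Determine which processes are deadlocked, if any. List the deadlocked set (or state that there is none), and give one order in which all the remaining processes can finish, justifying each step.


No process is deadlocked.
Key observation: every chain of waits terminates; starting from the processes that wait on nothing, all the rest unlock in turn.
A valid finishing order for the others: W7, W5, W1, W2, W8, W6, W3.
Verifying each step:
  W7 waits on nothing -> runs at once and releases res-4 and res-8
  W5 waits on nothing -> runs at once and releases res-14
  W1 waits on nothing -> runs at once and releases res-18
  W2: everything it awaited (res-18) is free; runs, freeing res-16 and res-3
  W8: everything it awaited (res-16) is free; runs, freeing res-6
  W6: everything it awaited (res-18, res-14, res-6 and res-3) is free; runs, freeing res-9 and res-7
  W3 waits on nothing -> runs at once and releases res-13 and res-10


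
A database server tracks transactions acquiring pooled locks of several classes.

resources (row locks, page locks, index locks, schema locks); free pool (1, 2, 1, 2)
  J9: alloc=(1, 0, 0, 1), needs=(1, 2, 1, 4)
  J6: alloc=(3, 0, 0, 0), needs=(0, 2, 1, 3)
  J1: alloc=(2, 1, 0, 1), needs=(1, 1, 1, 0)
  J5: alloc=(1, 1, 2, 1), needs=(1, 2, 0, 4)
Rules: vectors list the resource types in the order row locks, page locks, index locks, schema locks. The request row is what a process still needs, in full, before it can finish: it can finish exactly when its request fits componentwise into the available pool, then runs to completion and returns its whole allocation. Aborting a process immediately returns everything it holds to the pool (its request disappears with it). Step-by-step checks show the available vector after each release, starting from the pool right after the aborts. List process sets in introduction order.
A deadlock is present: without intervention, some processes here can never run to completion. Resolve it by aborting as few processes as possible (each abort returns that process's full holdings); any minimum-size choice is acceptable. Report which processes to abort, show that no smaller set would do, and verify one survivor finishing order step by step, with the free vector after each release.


The answer: abort J5.
Key observation: aborting J5 returns (1, 1, 2, 1), and J9 — hopeless before — runs at step 3 with the returned capacity in the pool.
Why nothing smaller works: aborting no one leaves the state deadlocked as given.
The survivors complete as J6, J1, J9. Verifying each step (starting from the post-abort pool):
  pool = (2, 3, 3, 3)
  run J6 (needs (0, 2, 1, 3), free (2, 3, 3, 3)); after release of (3, 0, 0, 0) the pool is (5, 3, 3, 3)
  run J1 (needs (1, 1, 1, 0), free (5, 3, 3, 3)); after release of (2, 1, 0, 1) the pool is (7, 4, 3, 4)
  run J9 (needs (1, 2, 1, 4), free (7, 4, 3, 4)); after release of (1, 0, 0, 1) the pool is (8, 4, 3, 5)


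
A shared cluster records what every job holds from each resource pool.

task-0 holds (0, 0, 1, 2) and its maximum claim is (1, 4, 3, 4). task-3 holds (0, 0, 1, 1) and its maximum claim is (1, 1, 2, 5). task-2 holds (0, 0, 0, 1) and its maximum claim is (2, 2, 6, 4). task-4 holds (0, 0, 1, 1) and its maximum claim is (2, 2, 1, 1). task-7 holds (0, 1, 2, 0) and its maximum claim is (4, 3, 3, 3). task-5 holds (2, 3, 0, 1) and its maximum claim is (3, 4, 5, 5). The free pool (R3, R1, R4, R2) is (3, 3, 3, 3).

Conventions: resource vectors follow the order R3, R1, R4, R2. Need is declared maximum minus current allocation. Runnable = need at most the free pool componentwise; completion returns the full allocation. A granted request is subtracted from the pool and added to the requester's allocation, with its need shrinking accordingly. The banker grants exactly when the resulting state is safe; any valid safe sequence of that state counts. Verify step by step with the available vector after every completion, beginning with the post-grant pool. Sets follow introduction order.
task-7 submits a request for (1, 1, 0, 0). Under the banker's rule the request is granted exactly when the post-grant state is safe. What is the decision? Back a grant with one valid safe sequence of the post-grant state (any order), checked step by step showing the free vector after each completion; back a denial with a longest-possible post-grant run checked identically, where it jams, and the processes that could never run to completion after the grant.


GRANT: granting preserves safety; a valid post-grant sequence is task-4, task-3, task-5, task-0, task-2, task-7.
Key observation: granting shrinks the pool to (2, 2, 3, 3), yet task-4 still fits and the chain goes through.
Verifying the post-grant state step by step:
  pool = (2, 2, 3, 3)
  task-4: need (2, 2, 0, 0) fits (2, 2, 3, 3); releases (0, 0, 1, 1), pool now (2, 2, 4, 4)
  task-3: need (1, 1, 1, 4) fits (2, 2, 4, 4); releases (0, 0, 1, 1), pool now (2, 2, 5, 5)
  task-5: need (1, 1, 5, 4) fits (2, 2, 5, 5); releases (2, 3, 0, 1), pool now (4, 5, 5, 6)
  task-0: need (1, 4, 2, 2) fits (4, 5, 5, 6); releases (0, 0, 1, 2), pool now (4, 5, 6, 8)
  task-2: need (2, 2, 6, 3) fits (4, 5, 6, 8); releases (0, 0, 0, 1), pool now (4, 5, 6, 9)
  task-7: need (3, 1, 1, 3) fits (4, 5, 6, 9); releases (1, 2, 2, 0), pool now (5, 7, 8, 9)


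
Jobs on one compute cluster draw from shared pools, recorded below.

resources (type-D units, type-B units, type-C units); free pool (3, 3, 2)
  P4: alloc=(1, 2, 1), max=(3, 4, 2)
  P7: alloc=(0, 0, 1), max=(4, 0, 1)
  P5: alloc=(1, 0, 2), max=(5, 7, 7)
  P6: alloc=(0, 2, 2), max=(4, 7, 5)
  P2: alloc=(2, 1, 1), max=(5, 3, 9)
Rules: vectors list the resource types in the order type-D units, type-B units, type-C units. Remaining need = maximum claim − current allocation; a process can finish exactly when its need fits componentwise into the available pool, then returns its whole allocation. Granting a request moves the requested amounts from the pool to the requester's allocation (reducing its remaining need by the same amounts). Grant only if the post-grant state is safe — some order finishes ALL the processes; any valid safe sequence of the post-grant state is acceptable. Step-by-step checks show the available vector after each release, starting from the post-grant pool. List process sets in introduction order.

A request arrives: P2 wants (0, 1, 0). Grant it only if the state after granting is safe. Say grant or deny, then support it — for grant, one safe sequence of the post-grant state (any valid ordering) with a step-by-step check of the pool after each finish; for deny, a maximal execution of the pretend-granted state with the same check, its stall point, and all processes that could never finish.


DENY — the pretend-granted state is unsafe.
Key observation: after P4, P7 the pool peaks at (4, 4, 4), and each blocked process is short somewhere: P5 on type-B units, type-C units; P6 on type-B units; P2 on type-C units.
After a pretend grant, a maximal execution: P4, P7 — then nothing else fits. Verifying each step:
  pool = (3, 2, 2)
  run P4 (needs (2, 2, 1), free (3, 2, 2)); after release of (1, 2, 1) the pool is (4, 4, 3)
  run P7 (needs (4, 0, 0), free (4, 4, 3)); after release of (0, 0, 1) the pool is (4, 4, 4)
  P5 cannot run: need (4, 7, 5) vs free (4, 4, 4) (insufficient type-B units and type-C units)
  P6 cannot run: need (4, 5, 3) vs free (4, 4, 4) (insufficient type-B units)
  P2 cannot run: need (3, 1, 8) vs free (4, 4, 4) (insufficient type-C units)
Post-grant, the permanently blocked set is P5, P6 and P2.


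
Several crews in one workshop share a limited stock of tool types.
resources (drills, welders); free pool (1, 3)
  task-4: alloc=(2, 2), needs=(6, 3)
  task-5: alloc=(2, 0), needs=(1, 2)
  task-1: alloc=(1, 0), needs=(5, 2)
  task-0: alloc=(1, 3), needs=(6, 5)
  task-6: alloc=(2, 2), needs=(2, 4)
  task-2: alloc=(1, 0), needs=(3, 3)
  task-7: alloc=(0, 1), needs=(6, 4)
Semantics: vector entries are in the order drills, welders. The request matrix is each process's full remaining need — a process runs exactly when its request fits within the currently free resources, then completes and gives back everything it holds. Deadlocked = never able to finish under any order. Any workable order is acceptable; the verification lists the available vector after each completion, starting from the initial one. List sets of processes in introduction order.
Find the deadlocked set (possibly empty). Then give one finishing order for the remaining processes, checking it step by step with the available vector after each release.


The deadlocked set is task-4, task-1, task-0, task-6 and task-7.
Key observation: after task-5, task-2 the pool peaks at (4, 3), and each blocked process is short somewhere: task-4 on drills; task-1 on drills; task-0 on drills, welders; task-6 on welders; task-7 on drills, welders.
One completion order for the rest: task-5, task-2. Walking it through:
  pool = (1, 3)
  run task-5 (needs (1, 2), free (1, 3)); after release of (2, 0) the pool is (3, 3)
  run task-2 (needs (3, 3), free (3, 3)); after release of (1, 0) the pool is (4, 3)
The stuck group stays short no matter what:
  task-4 cannot run: need (6, 3) vs free (4, 3) (insufficient drills)
  task-1 cannot run: need (5, 2) vs free (4, 3) (insufficient drills)
  task-0 cannot run: need (6, 5) vs free (4, 3) (insufficient drills and welders)
  task-6 cannot run: need (2, 4) vs free (4, 3) (insufficient welders)
  task-7 cannot run: need (6, 4) vs free (4, 3) (insufficient drills and welders)


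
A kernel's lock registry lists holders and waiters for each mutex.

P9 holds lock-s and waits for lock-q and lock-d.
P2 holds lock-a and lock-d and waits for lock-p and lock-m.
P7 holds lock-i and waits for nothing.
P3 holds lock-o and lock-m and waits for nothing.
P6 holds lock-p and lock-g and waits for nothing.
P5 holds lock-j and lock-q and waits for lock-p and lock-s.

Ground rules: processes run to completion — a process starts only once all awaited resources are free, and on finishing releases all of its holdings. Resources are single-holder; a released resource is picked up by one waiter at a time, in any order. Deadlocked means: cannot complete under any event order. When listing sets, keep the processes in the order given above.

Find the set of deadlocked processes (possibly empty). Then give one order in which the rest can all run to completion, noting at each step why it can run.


Deadlocked set: P9 and P5.
Key observation: the wait chain closes on itself along P9 -> P5 -> P9; no other process is dragged down with it.
A valid finishing order for the others: P6, P7, P3, P2.
Walking it through:
  P6: no waits; runs immediately, freeing lock-p and lock-g
  P7: no waits; runs immediately, freeing lock-i
  P3: no waits; runs immediately, freeing lock-o and lock-m
  P2: everything it awaited (lock-p and lock-m) is free; runs, freeing lock-a and lock-d


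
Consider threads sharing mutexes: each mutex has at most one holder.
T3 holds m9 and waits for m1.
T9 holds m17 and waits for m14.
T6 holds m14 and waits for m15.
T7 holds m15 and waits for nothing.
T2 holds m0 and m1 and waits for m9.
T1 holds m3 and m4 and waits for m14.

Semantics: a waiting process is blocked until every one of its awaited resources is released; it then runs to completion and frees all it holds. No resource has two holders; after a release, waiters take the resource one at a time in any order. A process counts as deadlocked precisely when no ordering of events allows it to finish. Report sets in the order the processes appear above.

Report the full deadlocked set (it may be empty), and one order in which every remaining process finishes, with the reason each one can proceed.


The deadlocked set is T3 and T2.
Key observation: the wait chain closes on itself along T3 -> T2 -> T3; no other process is dragged down with it.
One completion order for the rest: T7, T6, T1, T9.
Verifying each step:
  T7 waits on nothing -> runs at once and releases m15
  T6: everything it awaited (m15) is free; runs, freeing m14
  T1: everything it awaited (m14) is free; runs, freeing m3 and m4
  T9: everything it awaited (m14) is free; runs, freeing m17


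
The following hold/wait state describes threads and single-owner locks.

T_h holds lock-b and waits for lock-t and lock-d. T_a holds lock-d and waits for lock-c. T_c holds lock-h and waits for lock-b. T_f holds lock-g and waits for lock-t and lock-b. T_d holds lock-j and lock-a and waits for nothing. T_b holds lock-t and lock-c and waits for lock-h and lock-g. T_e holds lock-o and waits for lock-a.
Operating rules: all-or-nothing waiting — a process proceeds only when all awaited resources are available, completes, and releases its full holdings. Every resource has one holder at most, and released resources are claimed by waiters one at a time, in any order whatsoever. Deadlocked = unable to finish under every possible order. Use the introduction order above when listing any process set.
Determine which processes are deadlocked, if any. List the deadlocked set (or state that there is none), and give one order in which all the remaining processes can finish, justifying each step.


Deadlocked: T_h, T_a, T_c, T_f and T_b.
Key observation: the knot is the closed ring of waits T_h -> T_a -> T_b -> T_c -> T_h; T_f is caught in further circular waits.
One completion order for the rest: T_d, T_e.
Verifying each step:
  T_d: no waits; runs immediately, freeing lock-j and lock-a
  T_e: everything it awaited (lock-a) is free; runs, freeing lock-o


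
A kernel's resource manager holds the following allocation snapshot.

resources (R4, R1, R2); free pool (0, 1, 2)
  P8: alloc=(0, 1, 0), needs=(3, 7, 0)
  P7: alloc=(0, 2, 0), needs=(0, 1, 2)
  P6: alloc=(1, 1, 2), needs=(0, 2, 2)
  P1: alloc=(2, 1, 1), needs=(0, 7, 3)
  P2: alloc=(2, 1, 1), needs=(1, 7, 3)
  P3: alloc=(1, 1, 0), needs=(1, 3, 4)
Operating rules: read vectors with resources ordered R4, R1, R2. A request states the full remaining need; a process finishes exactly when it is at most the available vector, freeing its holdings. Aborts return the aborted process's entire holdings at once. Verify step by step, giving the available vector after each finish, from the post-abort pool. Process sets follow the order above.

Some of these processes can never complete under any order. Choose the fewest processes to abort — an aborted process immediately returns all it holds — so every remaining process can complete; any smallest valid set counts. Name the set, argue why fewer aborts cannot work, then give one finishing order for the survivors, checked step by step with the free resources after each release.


The answer: abort P1 and P2.
Key observation: the returned (4, 2, 2) from P1 and P2 is what brings P8 — unrunnable before, under any order — into play at step 4.
No one abort is enough; case by case: P8 alone leaves P1 blocked (short on R1); P7 alone leaves P8 blocked (short on R4 and R1); P6 alone leaves P8 blocked (short on R4 and R1); P1 alone leaves P8 blocked (short on R1); P2 alone leaves P8 blocked (short on R1); P3 alone leaves P8 blocked (short on R4 and R1).
Survivors finish in the order: P6, P3, P7, P8. Step-by-step check (pool after the aborts first):
  pool = (4, 3, 4)
  run P6 (needs (0, 2, 2), free (4, 3, 4)); after release of (1, 1, 2) the pool is (5, 4, 6)
  run P3 (needs (1, 3, 4), free (5, 4, 6)); after release of (1, 1, 0) the pool is (6, 5, 6)
  run P7 (needs (0, 1, 2), free (6, 5, 6)); after release of (0, 2, 0) the pool is (6, 7, 6)
  run P8 (needs (3, 7, 0), free (6, 7, 6)); after release of (0, 1, 0) the pool is (6, 8, 6)


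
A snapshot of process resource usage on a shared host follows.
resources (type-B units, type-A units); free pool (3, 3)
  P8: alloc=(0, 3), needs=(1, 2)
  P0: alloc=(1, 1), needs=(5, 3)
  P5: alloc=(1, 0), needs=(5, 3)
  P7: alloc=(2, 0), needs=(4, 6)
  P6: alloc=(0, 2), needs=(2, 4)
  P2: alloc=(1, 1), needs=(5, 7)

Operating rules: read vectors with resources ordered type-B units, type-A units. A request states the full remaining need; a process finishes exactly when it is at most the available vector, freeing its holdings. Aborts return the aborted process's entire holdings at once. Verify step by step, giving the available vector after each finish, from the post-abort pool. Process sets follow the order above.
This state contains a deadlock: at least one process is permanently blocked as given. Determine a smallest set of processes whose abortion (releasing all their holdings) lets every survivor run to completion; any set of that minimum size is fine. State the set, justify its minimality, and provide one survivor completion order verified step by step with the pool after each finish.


Minimum abort set: P2.
Key observation: before aborting P2, P7 was permanently blocked — no order could ever run it; afterwards it completes at step 2.
Why nothing smaller works: aborting no one leaves the state deadlocked as given.
The survivors complete as P6, P7, P5, P0, P8. Verifying each step (starting from the post-abort pool):
  pool = (4, 4)
  run P6 (needs (2, 4), free (4, 4)); after release of (0, 2) the pool is (4, 6)
  run P7 (needs (4, 6), free (4, 6)); after release of (2, 0) the pool is (6, 6)
  run P5 (needs (5, 3), free (6, 6)); after release of (1, 0) the pool is (7, 6)
  run P0 (needs (5, 3), free (7, 6)); after release of (1, 1) the pool is (8, 7)
  run P8 (needs (1, 2), free (8, 7)); after release of (0, 3) the pool is (8, 10)


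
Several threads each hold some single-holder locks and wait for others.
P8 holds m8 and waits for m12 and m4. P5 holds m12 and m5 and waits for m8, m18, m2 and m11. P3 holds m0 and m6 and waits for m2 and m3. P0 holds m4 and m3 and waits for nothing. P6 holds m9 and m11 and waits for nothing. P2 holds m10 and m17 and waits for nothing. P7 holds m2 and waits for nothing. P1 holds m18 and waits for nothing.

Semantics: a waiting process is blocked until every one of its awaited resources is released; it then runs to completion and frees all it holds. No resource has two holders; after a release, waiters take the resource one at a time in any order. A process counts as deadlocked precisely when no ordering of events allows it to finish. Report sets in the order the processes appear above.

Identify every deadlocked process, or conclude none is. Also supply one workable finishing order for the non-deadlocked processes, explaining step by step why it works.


The deadlocked set is P8 and P5.
Key observation: nobody on the ring P8 -> P5 -> P8 can start until another member finishes, which never happens; no other process is dragged down with it.
The rest can finish in the order P7, P0, P2, P6, P1, P3.
Step-by-step check:
  P7: no waits; runs immediately, freeing m2
  P0: no waits; runs immediately, freeing m4 and m3
  P2: no waits; runs immediately, freeing m10 and m17
  P6: no waits; runs immediately, freeing m9 and m11
  P1: no waits; runs immediately, freeing m18
  run P3 (all its waits — m2 and m3 — are resolved); releases m0 and m6


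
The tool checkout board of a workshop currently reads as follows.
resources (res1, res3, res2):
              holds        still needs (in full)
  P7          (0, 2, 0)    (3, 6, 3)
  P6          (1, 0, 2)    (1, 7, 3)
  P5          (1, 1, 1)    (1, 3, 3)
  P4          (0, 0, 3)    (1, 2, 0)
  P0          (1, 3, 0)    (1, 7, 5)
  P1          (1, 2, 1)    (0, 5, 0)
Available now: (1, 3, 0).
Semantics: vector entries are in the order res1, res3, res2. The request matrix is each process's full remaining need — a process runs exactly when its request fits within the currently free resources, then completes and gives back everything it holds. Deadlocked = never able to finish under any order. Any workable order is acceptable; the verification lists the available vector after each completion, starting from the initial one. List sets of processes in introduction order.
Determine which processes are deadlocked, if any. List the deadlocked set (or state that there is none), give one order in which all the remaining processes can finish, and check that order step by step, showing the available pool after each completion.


Deadlocked: P7, P6, P0 and P1.
Key observation: the pool after P4, P5 is (2, 4, 4); every surviving request exceeds it in res3, so progress ends there.
The rest can finish in the order P4, P5. Check, step by step:
  pool = (1, 3, 0)
  P4 needs (1, 2, 0) <= (1, 3, 0) -> finishes; pool += (0, 0, 3) = (1, 3, 3)
  P5 needs (1, 3, 3) <= (1, 3, 3) -> finishes; pool += (1, 1, 1) = (2, 4, 4)
None of the blocked processes ever fits:
  P7 still needs (3, 6, 3) but only (2, 4, 4) is free — short on res1 and res3
  P6 still needs (1, 7, 3) but only (2, 4, 4) is free — short on res3
  P0 still needs (1, 7, 5) but only (2, 4, 4) is free — short on res3 and res2
  P1 still needs (0, 5, 0) but only (2, 4, 4) is free — short on res3
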